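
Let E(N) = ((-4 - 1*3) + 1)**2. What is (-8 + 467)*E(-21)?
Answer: 16524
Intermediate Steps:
E(N) = 36 (E(N) = ((-4 - 3) + 1)**2 = (-7 + 1)**2 = (-6)**2 = 36)
(-8 + 467)*E(-21) = (-8 + 467)*36 = 459*36 = 16524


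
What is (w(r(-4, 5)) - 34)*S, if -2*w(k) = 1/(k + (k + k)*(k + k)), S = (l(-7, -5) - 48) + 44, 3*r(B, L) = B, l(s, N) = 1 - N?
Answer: -3545/52 ≈ -68.173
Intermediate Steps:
r(B, L) = B/3
S = 2 (S = ((1 - 1*(-5)) - 48) + 44 = ((1 + 5) - 48) + 44 = (6 - 48) + 44 = -42 + 44 = 2)
w(k) = -1/(2*(k + 4*k**2)) (w(k) = -1/(2*(k + (k + k)*(k + k))) = -1/(2*(k + (2*k)*(2*k))) = -1/(2*(k + 4*k**2)))
(w(r(-4, 5)) - 34)*S = (-1/(2*((1/3)*(-4))*(1 + 4*((1/3)*(-4)))) - 34)*2 = (-1/(2*(-4/3)*(1 + 4*(-4/3))) - 34)*2 = (-1/2*(-3/4)/(1 - 16/3) - 34)*2 = (-1/2*(-3/4)/(-13/3) - 34)*2 = (-1/2*(-3/4)*(-3/13) - 34)*2 = (-9/104 - 34)*2 = -3545/104*2 = -3545/52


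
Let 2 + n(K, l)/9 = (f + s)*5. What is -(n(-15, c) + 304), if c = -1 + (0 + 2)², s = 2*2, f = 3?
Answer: -601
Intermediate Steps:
s = 4
c = 3 (c = -1 + 2² = -1 + 4 = 3)
n(K, l) = 297 (n(K, l) = -18 + 9*((3 + 4)*5) = -18 + 9*(7*5) = -18 + 9*35 = -18 + 315 = 297)
-(n(-15, c) + 304) = -(297 + 304) = -1*601 = -601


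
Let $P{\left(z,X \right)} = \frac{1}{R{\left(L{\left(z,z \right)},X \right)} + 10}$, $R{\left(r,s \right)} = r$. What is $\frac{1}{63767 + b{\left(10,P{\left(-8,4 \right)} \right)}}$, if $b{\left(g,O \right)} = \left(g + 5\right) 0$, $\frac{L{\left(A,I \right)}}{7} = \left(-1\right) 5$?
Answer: $\frac{1}{63767} \approx 1.5682 \cdot 10^{-5}$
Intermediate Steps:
$L{\left(A,I \right)} = -35$ ($L{\left(A,I \right)} = 7 \left(\left(-1\right) 5\right) = 7 \left(-5\right) = -35$)
$P{\left(z,X \right)} = - \frac{1}{25}$ ($P{\left(z,X \right)} = \frac{1}{-35 + 10} = \frac{1}{-25} = - \frac{1}{25}$)
$b{\left(g,O \right)} = 0$ ($b{\left(g,O \right)} = \left(5 + g\right) 0 = 0$)
$\frac{1}{63767 + b{\left(10,P{\left(-8,4 \right)} \right)}} = \frac{1}{63767 + 0} = \frac{1}{63767}$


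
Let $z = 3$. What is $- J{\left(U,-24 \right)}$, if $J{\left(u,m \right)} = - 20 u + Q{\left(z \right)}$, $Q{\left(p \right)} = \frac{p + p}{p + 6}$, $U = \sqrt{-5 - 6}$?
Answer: $- \frac{2}{3} + 20 i \sqrt{11} \approx -0.66667 + 66.333 i$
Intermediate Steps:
$U = i \sqrt{11}$ ($U = \sqrt{-11} = i \sqrt{11} \approx 3.3166 i$)
$Q{\left(p \right)} = \frac{2 p}{6 + p}$
$J{\left(u,m \right)} = \frac{2}{3} - 20 u$ ($J{\left(u,m \right)} = - 20 u + 2 \cdot 3 \frac{1}{6 + 3} = - 20 u + 2 \cdot 3 \cdot \frac{1}{9} = - 20 u + \frac{2}{3} = \frac{2}{3} - 20 u$)
$- J{\left(U,-24 \right)} = - (\frac{2}{3} - 20 i \sqrt{11}) = - \frac{2}{3} + 20 i \sqrt{11}$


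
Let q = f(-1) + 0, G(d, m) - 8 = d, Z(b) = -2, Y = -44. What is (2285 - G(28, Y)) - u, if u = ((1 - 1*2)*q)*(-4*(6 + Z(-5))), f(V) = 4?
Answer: 2185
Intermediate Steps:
G(d, m) = 8 + d
q = 4 (q = 4 + 0 = 4)
u = 64 (u = ((1 - 1*2)*4)*(-4*(6 - 2)) = ((1 - 2)*4)*(-4*4) = -1*4*(-16) = -4*(-16) = 64)
(2285 - G(28, Y)) - u = (2285 - (8 + 28)) - 1*64 = (2285 - 1*36) - 64 = (2285 - 36) - 64 = 2249 - 64 = 2185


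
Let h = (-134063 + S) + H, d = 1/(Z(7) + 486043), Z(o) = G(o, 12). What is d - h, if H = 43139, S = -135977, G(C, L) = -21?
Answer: 110278877823/486022 ≈ 2.2690e+5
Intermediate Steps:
Z(o) = -21
d = 1/486022 (d = 1/(-21 + 486043) = 1/486022 ≈ 2.0575e-6)
h = -226901 (h = (-134063 - 135977) + 43139 = -270040 + 43139 = -226901)
d - h = 1/486022 - 1*(-226901) = 1/486022 + 226901 = 110278877823/486022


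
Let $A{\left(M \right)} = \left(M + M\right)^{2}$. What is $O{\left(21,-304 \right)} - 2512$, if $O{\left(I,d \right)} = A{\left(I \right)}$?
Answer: $-748$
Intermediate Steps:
$A{\left(M \right)} = 4 M^{2}$ ($A{\left(M \right)} = \left(2 M\right)^{2} = 4 M^{2}$)
$O{\left(I,d \right)} = 4 I^{2}$
$O{\left(21,-304 \right)} - 2512 = 4 \cdot 21^{2} - 2512 = 4 \cdot 441 - 2512 = 1764 - 2512 = -748$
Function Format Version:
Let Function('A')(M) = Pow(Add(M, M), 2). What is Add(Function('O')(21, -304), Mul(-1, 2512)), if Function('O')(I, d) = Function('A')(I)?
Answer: -748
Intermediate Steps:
Function('A')(M) = Mul(4, Pow(M, 2)) (Function('A')(M) = Pow(Mul(2, M), 2) = Mul(4, Pow(M, 2)))
Function('O')(I, d) = Mul(4, Pow(I, 2))
Add(Function('O')(21, -304), Mul(-1, 2512)) = Add(Mul(4, Pow(21, 2)), Mul(-1, 2512)) = Add(Mul(4, 441), -2512) = Add(1764, -2512) = -748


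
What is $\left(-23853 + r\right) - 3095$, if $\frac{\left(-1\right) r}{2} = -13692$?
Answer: $436$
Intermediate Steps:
$r = 27384$ ($r = \left(-2\right) \left(-13692\right) = 27384$)
$\left(-23853 + r\right) - 3095 = \left(-23853 + 27384\right) - 3095 = 3531 - 3095 = 436$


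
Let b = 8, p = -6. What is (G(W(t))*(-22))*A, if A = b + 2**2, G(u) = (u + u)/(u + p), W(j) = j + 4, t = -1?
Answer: 528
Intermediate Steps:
W(j) = 4 + j
G(u) = 2*u/(-6 + u) (G(u) = (u + u)/(u - 6) = (2*u)/(-6 + u) = 2*u/(-6 + u))
A = 12 (A = 8 + 2**2 = 8 + 4 = 12)
(G(W(t))*(-22))*A = ((2*(4 - 1)/(-6 + (4 - 1)))*(-22))*12 = ((2*3/(-6 + 3))*(-22))*12 = ((2*3/(-3))*(-22))*12 = ((2*3*(-1/3))*(-22))*12 = -2*(-22)*12 = 44*12 = 528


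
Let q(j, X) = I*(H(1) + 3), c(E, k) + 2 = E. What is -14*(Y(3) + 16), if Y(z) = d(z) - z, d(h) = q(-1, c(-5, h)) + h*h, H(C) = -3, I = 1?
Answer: -308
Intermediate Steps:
c(E, k) = -2 + E
q(j, X) = 0 (q(j, X) = 1*(-3 + 3) = 1*0 = 0)
d(h) = h² (d(h) = 0 + h*h = 0 + h² = h²)
Y(z) = z² - z
-14*(Y(3) + 16) = -14*(3*(-1 + 3) + 16) = -14*(3*2 + 16) = -14*(6 + 16) = -14*22 = -308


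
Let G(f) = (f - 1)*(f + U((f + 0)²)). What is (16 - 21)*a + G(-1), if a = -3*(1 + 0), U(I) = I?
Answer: 15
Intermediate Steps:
G(f) = (-1 + f)*(f + f²) (G(f) = (f - 1)*(f + (f + 0)²) = (-1 + f)*(f + f²))
a = -3 (a = -3*1 = -3)
(16 - 21)*a + G(-1) = (16 - 21)*(-3) + ((-1)³ - 1*(-1)) = -5*(-3) + (-1 + 1) = 15 + 0 = 15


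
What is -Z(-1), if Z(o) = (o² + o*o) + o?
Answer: -1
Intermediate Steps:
Z(o) = o + 2*o² (Z(o) = (o² + o²) + o = 2*o² + o = o + 2*o²)
-Z(-1) = -(-1)*(1 + 2*(-1)) = -(-1)*(1 - 2) = -(-1)*(-1) = -1*1 = -1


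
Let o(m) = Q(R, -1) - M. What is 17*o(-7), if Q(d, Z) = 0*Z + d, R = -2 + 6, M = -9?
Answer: 221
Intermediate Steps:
R = 4
Q(d, Z) = d (Q(d, Z) = 0 + d = d)
o(m) = 13 (o(m) = 4 - 1*(-9) = 4 + 9 = 13)
17*o(-7) = 17*13 = 221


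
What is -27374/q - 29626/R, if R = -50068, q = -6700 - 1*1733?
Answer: 810198745/211111722 ≈ 3.8378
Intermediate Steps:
q = -8433 (q = -6700 - 1733 = -8433)
-27374/q - 29626/R = -27374/(-8433) - 29626/(-50068) = -27374*(-1/8433) - 29626*(-1/50068) = 27374/8433 + 14813/25034 = 810198745/211111722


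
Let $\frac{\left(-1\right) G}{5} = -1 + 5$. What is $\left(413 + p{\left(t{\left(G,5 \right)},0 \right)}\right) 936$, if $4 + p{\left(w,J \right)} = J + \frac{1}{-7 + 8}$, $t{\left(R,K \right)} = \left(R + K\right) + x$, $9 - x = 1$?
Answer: $383760$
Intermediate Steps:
$x = 8$ ($x = 9 - 1 = 8$)
$G = -20$ ($G = - 5 \left(-1 + 5\right) = \left(-5\right) 4 = -20$)
$t{\left(R,K \right)} = 8 + K + R$ ($t{\left(R,K \right)} = \left(R + K\right) + 8 = \left(K + R\right) + 8 = 8 + K + R$)
$p{\left(w,J \right)} = -3 + J$ ($p{\left(w,J \right)} = -4 + \left(J + \frac{1}{-7 + 8}\right) = -4 + \left(J + 1^{-1}\right) = -4 + \left(J + 1\right) = -4 + \left(1 + J\right) = -3 + J$)
$\left(413 + p{\left(t{\left(G,5 \right)},0 \right)}\right) 936 = \left(413 + \left(-3 + 0\right)\right) 936 = \left(413 - 3\right) 936 = 410 \cdot 936 = 383760$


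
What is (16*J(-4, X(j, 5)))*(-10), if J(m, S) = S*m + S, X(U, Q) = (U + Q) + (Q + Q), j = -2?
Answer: 6240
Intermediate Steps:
X(U, Q) = U + 3*Q (X(U, Q) = (Q + U) + 2*Q = U + 3*Q)
J(m, S) = S + S*m
(16*J(-4, X(j, 5)))*(-10) = (16*((-2 + 3*5)*(1 - 4)))*(-10) = (16*((-2 + 15)*(-3)))*(-10) = (16*(13*(-3)))*(-10) = (16*(-39))*(-10) = -624*(-10) = 6240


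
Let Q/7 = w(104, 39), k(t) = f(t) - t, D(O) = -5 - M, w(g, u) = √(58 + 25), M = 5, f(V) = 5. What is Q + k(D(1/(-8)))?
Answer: 15 + 7*√83 ≈ 78.773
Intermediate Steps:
w(g, u) = √83
D(O) = -10 (D(O) = -5 - 1*5 = -5 - 5 = -10)
k(t) = 5 - t
Q = 7*√83 ≈ 63.773
Q + k(D(1/(-8))) = 7*√83 + (5 - 1*(-10)) = 7*√83 + (5 + 10) = 7*√83 + 15 = 15 + 7*√83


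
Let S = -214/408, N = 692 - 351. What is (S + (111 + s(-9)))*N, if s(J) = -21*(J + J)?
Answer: 33980309/204 ≈ 1.6657e+5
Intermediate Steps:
N = 341
s(J) = -42*J
S = -107/204 (S = -214*1/408 = -107/204 ≈ -0.52451)
(S + (111 + s(-9)))*N = (-107/204 + (111 - 42*(-9)))*341 = (-107/204 + (111 + 378))*341 = (-107/204 + 489)*341 = (99649/204)*341 = 33980309/204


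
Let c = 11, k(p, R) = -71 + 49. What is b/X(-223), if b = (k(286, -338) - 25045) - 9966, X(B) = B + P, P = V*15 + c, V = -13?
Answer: 35033/407 ≈ 86.076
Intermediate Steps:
k(p, R) = -22
P = -184 (P = -13*15 + 11 = -195 + 11 = -184)
X(B) = -184 + B (X(B) = B - 184 = -184 + B)
b = -35033 (b = (-22 - 25045) - 9966 = -25067 - 9966 = -35033)
b/X(-223) = -35033/(-184 - 223) = -35033/(-407) = -35033*(-1/407) = 35033/407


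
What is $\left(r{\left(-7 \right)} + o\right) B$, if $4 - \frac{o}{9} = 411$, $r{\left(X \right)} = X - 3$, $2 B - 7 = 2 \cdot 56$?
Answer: $- \frac{437087}{2} \approx -2.1854 \cdot 10^{5}$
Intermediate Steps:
$B = \frac{119}{2}$ ($B = \frac{7}{2} + \frac{2 \cdot 56}{2} = \frac{7}{2} + \frac{1}{2} \cdot 112 = \frac{7}{2} + 56 = \frac{119}{2} \approx 59.5$)
$r{\left(X \right)} = -3 + X$
$o = -3663$ ($o = 36 - 3699 = -3663$)
$\left(r{\left(-7 \right)} + o\right) B = \left(\left(-3 - 7\right) - 3663\right) \frac{119}{2} = \left(-10 - 3663\right) \frac{119}{2} = \left(-3673\right) \frac{119}{2} = - \frac{437087}{2}$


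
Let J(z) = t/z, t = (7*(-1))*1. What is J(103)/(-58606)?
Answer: 7/6036418 ≈ 1.1596e-6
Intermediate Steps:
t = -7 (t = -7*1 = -7)
J(z) = -7/z
J(103)/(-58606) = -7/103/(-58606) = -7*1/103*(-1/58606) = -7/103*(-1/58606) = 7/6036418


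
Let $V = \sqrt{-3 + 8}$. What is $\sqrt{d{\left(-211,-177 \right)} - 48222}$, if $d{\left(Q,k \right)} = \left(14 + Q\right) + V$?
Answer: $\sqrt{-48419 + \sqrt{5}} \approx 220.04 i$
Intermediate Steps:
$V = \sqrt{5} \approx 2.2361$
$d{\left(Q,k \right)} = 14 + Q + \sqrt{5}$ ($d{\left(Q,k \right)} = \left(14 + Q\right) + \sqrt{5} = 14 + Q + \sqrt{5}$)
$\sqrt{d{\left(-211,-177 \right)} - 48222} = \sqrt{\left(14 - 211 + \sqrt{5}\right) - 48222} = \sqrt{\left(-197 + \sqrt{5}\right) - 48222} = \sqrt{-48419 + \sqrt{5}}$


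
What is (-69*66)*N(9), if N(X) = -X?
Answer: 40986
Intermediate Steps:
(-69*66)*N(9) = (-69*66)*(-1*9) = -4554*(-9) = 40986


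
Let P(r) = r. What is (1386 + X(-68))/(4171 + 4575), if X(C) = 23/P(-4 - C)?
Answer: 88727/559744 ≈ 0.15851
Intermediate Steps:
X(C) = 23/(-4 - C)
(1386 + X(-68))/(4171 + 4575) = (1386 - 23/(4 - 68))/(4171 + 4575) = (1386 - 23/(-64))/8746 = (1386 - 23*(-1/64))*(1/8746) = (1386 + 23/64)*(1/8746) = (88727/64)*(1/8746) = 88727/559744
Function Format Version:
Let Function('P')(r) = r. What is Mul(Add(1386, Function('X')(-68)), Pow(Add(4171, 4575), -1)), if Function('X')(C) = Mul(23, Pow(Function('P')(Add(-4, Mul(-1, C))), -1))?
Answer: Rational(88727, 559744) ≈ 0.15851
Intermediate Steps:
Function('X')(C) = Mul(23, Pow(Add(-4, Mul(-1, C)), -1))
Mul(Add(1386, Function('X')(-68)), Pow(Add(4171, 4575), -1)) = Mul(Add(1386, Mul(-23, Pow(Add(4, -68), -1))), Pow(Add(4171, 4575), -1)) = Mul(Add(1386, Mul(-23, Pow(-64, -1))), Pow(8746, -1)) = Mul(Add(1386, Mul(-23, Rational(-1, 64))), Rational(1, 8746)) = Mul(Add(1386, Rational(23, 64)), Rational(1, 8746)) = Mul(Rational(88727, 64), Rational(1, 8746)) = Rational(88727, 559744)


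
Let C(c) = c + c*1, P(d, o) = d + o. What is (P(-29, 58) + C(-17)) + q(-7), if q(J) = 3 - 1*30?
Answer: -32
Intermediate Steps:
q(J) = -27 (q(J) = 3 - 30 = -27)
C(c) = 2*c (C(c) = c + c = 2*c)
(P(-29, 58) + C(-17)) + q(-7) = ((-29 + 58) + 2*(-17)) - 27 = (29 - 34) - 27 = -5 - 27 = -32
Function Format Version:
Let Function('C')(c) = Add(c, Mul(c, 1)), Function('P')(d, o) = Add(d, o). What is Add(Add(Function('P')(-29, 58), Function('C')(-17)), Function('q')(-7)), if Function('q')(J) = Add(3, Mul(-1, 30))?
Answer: -32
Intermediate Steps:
Function('q')(J) = -27 (Function('q')(J) = Add(3, -30) = -27)
Function('C')(c) = Mul(2, c) (Function('C')(c) = Add(c, c) = Mul(2, c))
Add(Add(Function('P')(-29, 58), Function('C')(-17)), Function('q')(-7)) = Add(Add(Add(-29, 58), Mul(2, -17)), -27) = Add(Add(29, -34), -27) = Add(-5, -27) = -32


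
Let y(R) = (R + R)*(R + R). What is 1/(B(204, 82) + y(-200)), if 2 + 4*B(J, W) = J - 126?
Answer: 1/160019 ≈ 6.2493e-6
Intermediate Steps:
B(J, W) = -32 + J/4 (B(J, W) = -1/2 + (J - 126)/4 = -1/2 + (-126 + J)/4 = -1/2 + (-63/2 + J/4) = -32 + J/4)
y(R) = 4*R**2 (y(R) = (2*R)*(2*R) = 4*R**2)
1/(B(204, 82) + y(-200)) = 1/((-32 + (1/4)*204) + 4*(-200)**2) = 1/((-32 + 51) + 4*40000) = 1/(19 + 160000) = 1/160019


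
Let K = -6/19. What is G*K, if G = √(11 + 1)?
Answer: -12*√3/19 ≈ -1.0939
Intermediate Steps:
G = 2*√3 (G = √12 = 2*√3 ≈ 3.4641)
K = -6/19 (K = -6*1/19 = -6/19 ≈ -0.31579)
G*K = (2*√3)*(-6/19) = -12*√3/19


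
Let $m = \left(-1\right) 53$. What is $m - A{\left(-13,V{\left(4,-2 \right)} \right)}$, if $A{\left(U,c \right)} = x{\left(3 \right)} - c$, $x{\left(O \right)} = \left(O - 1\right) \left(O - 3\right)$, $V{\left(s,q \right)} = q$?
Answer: $-55$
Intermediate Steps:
$x{\left(O \right)} = \left(-1 + O\right) \left(-3 + O\right)$
$A{\left(U,c \right)} = - c$ ($A{\left(U,c \right)} = \left(3 + 3^{2} - 12\right) - c = \left(3 + 9 - 12\right) - c = 0 - c = - c$)
$m = -53$
$m - A{\left(-13,V{\left(4,-2 \right)} \right)} = -53 - \left(-1\right) \left(-2\right) = -53 - 2 = -55$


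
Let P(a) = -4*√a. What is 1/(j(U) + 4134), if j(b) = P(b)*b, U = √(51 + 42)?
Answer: 327082769/1352159213734 + 3844*93^(¼)/2028238820601 + 42718*√93/2028238820601 + 474721*93^(¾)/2028238820601 ≈ 0.00024911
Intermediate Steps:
U = √93 ≈ 9.6436
j(b) = -4*b^(3/2) (j(b) = (-4*√b)*b = -4*b^(3/2))
1/(j(U) + 4134) = 1/(-4*93^(¾) + 4134) = 1/(4134 - 4*93^(¾))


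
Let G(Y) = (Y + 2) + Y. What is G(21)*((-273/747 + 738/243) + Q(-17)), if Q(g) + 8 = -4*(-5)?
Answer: 1446676/2241 ≈ 645.55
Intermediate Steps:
Q(g) = 12 (Q(g) = -8 - 4*(-5) = -8 + 20 = 12)
G(Y) = 2 + 2*Y (G(Y) = (2 + Y) + Y = 2 + 2*Y)
G(21)*((-273/747 + 738/243) + Q(-17)) = (2 + 2*21)*((-273/747 + 738/243) + 12) = (2 + 42)*((-273*1/747 + 738*(1/243)) + 12) = 44*((-91/249 + 82/27) + 12) = 44*(5987/2241 + 12) = 44*(32879/2241) = 1446676/2241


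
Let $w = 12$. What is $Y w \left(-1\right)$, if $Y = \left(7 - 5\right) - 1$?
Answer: $-12$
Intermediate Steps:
$Y = 1$ ($Y = 2 - 1 = 1$)
$Y w \left(-1\right) = 1 \cdot 12 \left(-1\right) = 12 \left(-1\right) = -12$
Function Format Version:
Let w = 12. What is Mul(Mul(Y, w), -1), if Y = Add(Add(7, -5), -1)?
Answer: -12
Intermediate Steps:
Y = 1 (Y = Add(2, -1) = 1)
Mul(Mul(Y, w), -1) = Mul(Mul(1, 12), -1) = Mul(12, -1) = -12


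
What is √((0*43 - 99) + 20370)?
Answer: √20271 ≈ 142.38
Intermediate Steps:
√((0*43 - 99) + 20370) = √((0 - 99) + 20370) = √(-99 + 20370) = √20271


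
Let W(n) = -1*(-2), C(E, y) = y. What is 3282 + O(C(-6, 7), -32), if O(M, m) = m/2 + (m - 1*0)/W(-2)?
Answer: 3250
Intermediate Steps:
W(n) = 2
O(M, m) = m (O(M, m) = m/2 + (m - 1*0)/2 = m*(½) + (m + 0)*(½) = m/2 + m*(½) = m/2 + m/2 = m)
3282 + O(C(-6, 7), -32) = 3282 - 32 = 3250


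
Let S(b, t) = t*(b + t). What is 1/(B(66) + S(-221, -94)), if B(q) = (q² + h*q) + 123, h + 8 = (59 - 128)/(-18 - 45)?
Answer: 7/235433 ≈ 2.9732e-5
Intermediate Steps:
h = -145/21 (h = -8 + (59 - 128)/(-18 - 45) = -8 - 69/(-63) = -8 - 69*(-1/63) = -8 + 23/21 = -145/21 ≈ -6.9048)
B(q) = 123 + q² - 145*q/21 (B(q) = (q² - 145*q/21) + 123 = 123 + q² - 145*q/21)
1/(B(66) + S(-221, -94)) = 1/((123 + 66² - 145/21*66) - 94*(-221 - 94)) = 1/((123 + 4356 - 3190/7) - 94*(-315)) = 1/(28163/7 + 29610) = 1/(235433/7) = 7/235433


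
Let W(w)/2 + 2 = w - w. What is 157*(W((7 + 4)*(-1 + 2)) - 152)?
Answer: -24492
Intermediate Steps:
W(w) = -4 (W(w) = -4 + 2*(w - w) = -4 + 2*0 = -4 + 0 = -4)
157*(W((7 + 4)*(-1 + 2)) - 152) = 157*(-4 - 152) = 157*(-156) = -24492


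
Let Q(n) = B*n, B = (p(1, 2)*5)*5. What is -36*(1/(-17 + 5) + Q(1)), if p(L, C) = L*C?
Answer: -1797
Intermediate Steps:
p(L, C) = C*L
B = 50 (B = ((2*1)*5)*5 = (2*5)*5 = 10*5 = 50)
Q(n) = 50*n
-36*(1/(-17 + 5) + Q(1)) = -36*(1/(-17 + 5) + 50*1) = -36*(1/(-12) + 50) = -36*(-1/12 + 50) = -36*599/12 = -1797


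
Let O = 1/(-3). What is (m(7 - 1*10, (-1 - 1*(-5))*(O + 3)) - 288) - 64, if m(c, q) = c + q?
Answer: -1033/3 ≈ -344.33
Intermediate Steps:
O = -⅓ ≈ -0.33333
(m(7 - 1*10, (-1 - 1*(-5))*(O + 3)) - 288) - 64 = (((7 - 1*10) + (-1 - 1*(-5))*(-⅓ + 3)) - 288) - 64 = (((7 - 10) + (-1 + 5)*(8/3)) - 288) - 64 = ((-3 + 4*(8/3)) - 288) - 64 = ((-3 + 32/3) - 288) - 64 = (23/3 - 288) - 64 = -841/3 - 64 = -1033/3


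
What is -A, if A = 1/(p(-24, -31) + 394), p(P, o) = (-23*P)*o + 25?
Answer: 1/16693 ≈ 5.9905e-5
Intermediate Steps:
p(P, o) = 25 - 23*P*o (p(P, o) = -23*P*o + 25 = 25 - 23*P*o)
A = -1/16693 (A = 1/((25 - 23*(-24)*(-31)) + 394) = 1/((25 - 17112) + 394) = 1/(-17087 + 394) = 1/(-16693) = -1/16693 ≈ -5.9905e-5)
-A = -1*(-1/16693) = 1/16693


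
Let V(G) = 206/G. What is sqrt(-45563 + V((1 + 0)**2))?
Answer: I*sqrt(45357) ≈ 212.97*I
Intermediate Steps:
sqrt(-45563 + V((1 + 0)**2)) = sqrt(-45563 + 206/((1 + 0)**2)) = sqrt(-45563 + 206/(1**2)) = sqrt(-45563 + 206/1) = sqrt(-45563 + 206*1) = sqrt(-45563 + 206) = sqrt(-45357) = I*sqrt(45357)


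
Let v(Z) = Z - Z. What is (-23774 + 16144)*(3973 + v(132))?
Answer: -30313990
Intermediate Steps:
v(Z) = 0
(-23774 + 16144)*(3973 + v(132)) = (-23774 + 16144)*(3973 + 0) = -7630*3973 = -30313990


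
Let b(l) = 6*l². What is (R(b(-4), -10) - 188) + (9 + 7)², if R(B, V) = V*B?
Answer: -892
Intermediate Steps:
R(B, V) = B*V
(R(b(-4), -10) - 188) + (9 + 7)² = ((6*(-4)²)*(-10) - 188) + (9 + 7)² = ((6*16)*(-10) - 188) + 16² = (96*(-10) - 188) + 256 = (-960 - 188) + 256 = -1148 + 256 = -892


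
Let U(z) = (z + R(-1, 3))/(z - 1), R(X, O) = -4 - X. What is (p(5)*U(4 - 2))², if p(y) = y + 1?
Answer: 36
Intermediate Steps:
p(y) = 1 + y
U(z) = (-3 + z)/(-1 + z) (U(z) = (z + (-4 - 1*(-1)))/(z - 1) = (z + (-4 + 1))/(-1 + z) = (z - 3)/(-1 + z) = (-3 + z)/(-1 + z))
(p(5)*U(4 - 2))² = ((1 + 5)*((-3 + (4 - 2))/(-1 + (4 - 2))))² = (6*((-3 + 2)/(-1 + 2)))² = (6*(-1/1))² = (6*(1*(-1)))² = (6*(-1))² = (-6)² = 36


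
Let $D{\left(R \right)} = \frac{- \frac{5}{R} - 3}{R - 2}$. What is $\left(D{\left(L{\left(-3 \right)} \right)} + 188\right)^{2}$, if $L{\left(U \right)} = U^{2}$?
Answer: $\frac{139523344}{3969} \approx 35153.0$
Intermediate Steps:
$D{\left(R \right)} = \frac{-3 - \frac{5}{R}}{-2 + R}$
$\left(D{\left(L{\left(-3 \right)} \right)} + 188\right)^{2} = \left(\frac{-5 - 3 \left(-3\right)^{2}}{\left(-3\right)^{2} \left(-2 + \left(-3\right)^{2}\right)} + 188\right)^{2} = \left(\frac{-5 - 27}{9 \left(-2 + 9\right)} + 188\right)^{2} = \left(\frac{-5 - 27}{9 \cdot 7} + 188\right)^{2} = \left(\frac{1}{9} \cdot \frac{1}{7} \left(-32\right) + 188\right)^{2} = \left(- \frac{32}{63} + 188\right)^{2} = \left(\frac{11812}{63}\right)^{2} = \frac{139523344}{3969}$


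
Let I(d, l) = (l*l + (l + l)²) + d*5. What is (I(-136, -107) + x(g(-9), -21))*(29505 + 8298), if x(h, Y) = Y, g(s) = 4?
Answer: 2137532832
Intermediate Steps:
I(d, l) = 5*d + 5*l² (I(d, l) = (l² + (2*l)²) + 5*d = (l² + 4*l²) + 5*d = 5*l² + 5*d = 5*d + 5*l²)
(I(-136, -107) + x(g(-9), -21))*(29505 + 8298) = ((5*(-136) + 5*(-107)²) - 21)*(29505 + 8298) = ((-680 + 5*11449) - 21)*37803 = ((-680 + 57245) - 21)*37803 = (56565 - 21)*37803 = 56544*37803 = 2137532832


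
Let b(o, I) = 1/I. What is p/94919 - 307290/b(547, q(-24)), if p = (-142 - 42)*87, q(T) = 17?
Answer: -495850227678/94919 ≈ -5.2239e+6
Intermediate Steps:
p = -16008 (p = -184*87 = -16008)
p/94919 - 307290/b(547, q(-24)) = -16008/94919 - 307290/(1/17) = -16008*1/94919 - 307290/1/17 = -16008/94919 - 307290*17 = -16008/94919 - 5223930 = -495850227678/94919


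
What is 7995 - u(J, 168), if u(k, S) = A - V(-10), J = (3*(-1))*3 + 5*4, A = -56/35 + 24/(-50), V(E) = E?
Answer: 199677/25 ≈ 7987.1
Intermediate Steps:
A = -52/25 (A = -56*1/35 + 24*(-1/50) = -8/5 - 12/25 = -52/25 ≈ -2.0800)
J = 11 (J = -3*3 + 20 = -9 + 20 = 11)
u(k, S) = 198/25 (u(k, S) = -52/25 - 1*(-10) = -52/25 + 10 = 198/25)
7995 - u(J, 168) = 7995 - 1*198/25 = 7995 - 198/25 = 199677/25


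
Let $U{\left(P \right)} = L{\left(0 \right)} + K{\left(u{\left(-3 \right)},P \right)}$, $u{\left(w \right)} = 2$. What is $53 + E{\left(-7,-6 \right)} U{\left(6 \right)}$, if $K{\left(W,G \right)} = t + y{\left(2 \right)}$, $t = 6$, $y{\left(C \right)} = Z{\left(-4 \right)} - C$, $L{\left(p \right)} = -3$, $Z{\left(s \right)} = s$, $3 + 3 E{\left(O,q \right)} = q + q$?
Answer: $68$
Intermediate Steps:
$E{\left(O,q \right)} = -1 + \frac{2 q}{3}$ ($E{\left(O,q \right)} = -1 + \frac{q + q}{3} = -1 + \frac{2 q}{3}$)
$y{\left(C \right)} = -4 - C$
$K{\left(W,G \right)} = 0$ ($K{\left(W,G \right)} = 6 - 6 = 0$)
$U{\left(P \right)} = -3$ ($U{\left(P \right)} = -3 + 0 = -3$)
$53 + E{\left(-7,-6 \right)} U{\left(6 \right)} = 53 + \left(-1 + \frac{2}{3} \left(-6\right)\right) \left(-3\right) = 53 + \left(-1 - 4\right) \left(-3\right) = 53 - -15 = 53 + 15 = 68$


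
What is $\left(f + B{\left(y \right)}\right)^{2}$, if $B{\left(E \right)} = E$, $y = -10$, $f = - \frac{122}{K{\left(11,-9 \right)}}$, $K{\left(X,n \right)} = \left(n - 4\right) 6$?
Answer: $\frac{108241}{1521} \approx 71.164$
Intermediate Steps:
$K{\left(X,n \right)} = -24 + 6 n$ ($K{\left(X,n \right)} = \left(-4 + n\right) 6 = -24 + 6 n$)
$f = \frac{61}{39}$ ($f = - \frac{122}{-24 + 6 \left(-9\right)} = - \frac{122}{-24 - 54} = - \frac{122}{-78} = \left(-122\right) \left(- \frac{1}{78}\right) = \frac{61}{39} \approx 1.5641$)
$\left(f + B{\left(y \right)}\right)^{2} = \left(\frac{61}{39} - 10\right)^{2} = \left(- \frac{329}{39}\right)^{2} = \frac{108241}{1521}$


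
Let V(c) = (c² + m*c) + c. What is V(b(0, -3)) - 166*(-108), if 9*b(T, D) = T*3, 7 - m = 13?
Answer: 17928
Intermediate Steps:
m = -6 (m = 7 - 1*13 = 7 - 13 = -6)
b(T, D) = T/3 (b(T, D) = (T*3)/9 = (3*T)/9 = T/3)
V(c) = c² - 5*c (V(c) = (c² - 6*c) + c = c² - 5*c)
V(b(0, -3)) - 166*(-108) = ((⅓)*0)*(-5 + (⅓)*0) - 166*(-108) = 0*(-5 + 0) + 17928 = 0*(-5) + 17928 = 0 + 17928 = 17928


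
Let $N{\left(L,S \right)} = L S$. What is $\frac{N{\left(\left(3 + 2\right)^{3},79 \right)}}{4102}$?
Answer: $\frac{9875}{4102} \approx 2.4074$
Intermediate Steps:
$\frac{N{\left(\left(3 + 2\right)^{3},79 \right)}}{4102} = \frac{\left(3 + 2\right)^{3} \cdot 79}{4102} = 5^{3} \cdot 79 \cdot \frac{1}{4102} = 125 \cdot 79 \cdot \frac{1}{4102} = 9875 \cdot \frac{1}{4102} = \frac{9875}{4102}$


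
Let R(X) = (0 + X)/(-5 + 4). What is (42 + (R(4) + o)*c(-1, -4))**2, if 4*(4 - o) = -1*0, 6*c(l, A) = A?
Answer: 1764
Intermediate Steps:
c(l, A) = A/6
R(X) = -X (R(X) = X/(-1) = X*(-1) = -X)
o = 4 (o = 4 - (-1)*0/4 = 4 - 1/4*0 = 4 + 0 = 4)
(42 + (R(4) + o)*c(-1, -4))**2 = (42 + (-1*4 + 4)*((1/6)*(-4)))**2 = (42 + (-4 + 4)*(-2/3))**2 = (42 + 0*(-2/3))**2 = (42 + 0)**2 = 42**2 = 1764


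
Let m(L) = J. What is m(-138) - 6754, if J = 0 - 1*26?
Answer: -6780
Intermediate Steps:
J = -26 (J = 0 - 26 = -26)
m(L) = -26
m(-138) - 6754 = -26 - 6754 = -6780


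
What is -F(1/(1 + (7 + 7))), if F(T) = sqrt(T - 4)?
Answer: -I*sqrt(885)/15 ≈ -1.9833*I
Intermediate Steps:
F(T) = sqrt(-4 + T)
-F(1/(1 + (7 + 7))) = -sqrt(-4 + 1/(1 + (7 + 7))) = -sqrt(-4 + 1/(1 + 14)) = -sqrt(-4 + 1/15) = -sqrt(-59/15) = -I*sqrt(885)/15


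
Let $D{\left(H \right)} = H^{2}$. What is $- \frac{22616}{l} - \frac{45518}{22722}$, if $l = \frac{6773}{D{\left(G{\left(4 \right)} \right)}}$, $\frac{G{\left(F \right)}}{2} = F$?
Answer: $- \frac{16598330771}{76948053} \approx -215.71$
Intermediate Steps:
$G{\left(F \right)} = 2 F$
$l = \frac{6773}{64}$ ($l = \frac{6773}{\left(2 \cdot 4\right)^{2}} = \frac{6773}{8^{2}} = \frac{6773}{64} \approx 105.83$)
$- \frac{22616}{l} - \frac{45518}{22722} = - \frac{22616}{\frac{6773}{64}} - \frac{45518}{22722} = \left(-22616\right) \frac{64}{6773} - \frac{22759}{11361} = - \frac{1447424}{6773} - \frac{22759}{11361} = - \frac{16598330771}{76948053}$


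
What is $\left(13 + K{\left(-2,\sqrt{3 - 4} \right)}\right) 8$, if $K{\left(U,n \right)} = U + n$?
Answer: $88 + 8 i \approx 88.0 + 8.0 i$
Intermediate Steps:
$\left(13 + K{\left(-2,\sqrt{3 - 4} \right)}\right) 8 = \left(13 - \left(2 - \sqrt{3 - 4}\right)\right) 8 = \left(13 - \left(2 - \sqrt{-1}\right)\right) 8 = \left(13 - \left(2 - i\right)\right) 8 = \left(11 + i\right) 8 = 88 + 8 i$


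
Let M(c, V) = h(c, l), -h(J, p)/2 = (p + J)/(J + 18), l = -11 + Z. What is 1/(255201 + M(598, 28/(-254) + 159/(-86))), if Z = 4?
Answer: 308/78601317 ≈ 3.9185e-6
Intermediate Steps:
l = -7 (l = -11 + 4 = -7)
h(J, p) = -2*(J + p)/(18 + J) (h(J, p) = -2*(p + J)/(J + 18) = -2*(J + p)/(18 + J))
M(c, V) = 2*(7 - c)/(18 + c) (M(c, V) = 2*(-c - 1*(-7))/(18 + c) = 2*(-c + 7)/(18 + c) = 2*(7 - c)/(18 + c))
1/(255201 + M(598, 28/(-254) + 159/(-86))) = 1/(255201 + 2*(7 - 1*598)/(18 + 598)) = 1/(255201 + 2*(7 - 598)/616) = 1/(255201 + 2*(1/616)*(-591)) = 1/(255201 - 591/308) = 1/(78601317/308) = 308/78601317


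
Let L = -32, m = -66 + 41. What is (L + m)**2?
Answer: 3249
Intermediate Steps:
m = -25
(L + m)**2 = (-32 - 25)**2 = (-57)**2 = 3249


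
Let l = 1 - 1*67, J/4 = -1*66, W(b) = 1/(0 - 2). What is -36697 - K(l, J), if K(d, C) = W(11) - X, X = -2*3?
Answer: -73405/2 ≈ -36703.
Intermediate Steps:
W(b) = -1/2 (W(b) = 1/(-2) = -1/2)
X = -6
J = -264 (J = 4*(-1*66) = 4*(-66) = -264)
l = -66 (l = 1 - 67 = -66)
K(d, C) = 11/2 (K(d, C) = -1/2 - 1*(-6) = -1/2 + 6 = 11/2)
-36697 - K(l, J) = -36697 - 1*11/2 = -36697 - 11/2 = -73405/2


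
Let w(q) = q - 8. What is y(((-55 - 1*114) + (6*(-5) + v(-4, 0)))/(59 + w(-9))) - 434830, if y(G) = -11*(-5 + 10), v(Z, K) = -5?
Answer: -434885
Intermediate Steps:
w(q) = -8 + q
y(G) = -55 (y(G) = -11*5 = -55)
y(((-55 - 1*114) + (6*(-5) + v(-4, 0)))/(59 + w(-9))) - 434830 = -55 - 434830 = -434885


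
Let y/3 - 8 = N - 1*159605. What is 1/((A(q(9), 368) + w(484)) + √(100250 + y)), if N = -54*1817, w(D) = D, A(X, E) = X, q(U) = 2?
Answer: 486/909091 - I*√672895/909091 ≈ 0.0005346 - 0.00090233*I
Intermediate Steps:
N = -98118
y = -773145 (y = 24 + 3*(-98118 - 1*159605) = 24 + 3*(-98118 - 159605) = 24 + 3*(-257723) = 24 - 773169 = -773145)
1/((A(q(9), 368) + w(484)) + √(100250 + y)) = 1/((2 + 484) + √(100250 - 773145)) = 1/(486 + √(-672895)) = 1/(486 + I*√672895)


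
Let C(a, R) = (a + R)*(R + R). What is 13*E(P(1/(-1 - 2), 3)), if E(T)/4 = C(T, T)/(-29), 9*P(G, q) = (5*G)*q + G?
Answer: -53248/21141 ≈ -2.5187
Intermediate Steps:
C(a, R) = 2*R*(R + a) (C(a, R) = (R + a)*(2*R) = 2*R*(R + a))
P(G, q) = G/9 + 5*G*q/9 (P(G, q) = ((5*G)*q + G)/9 = (5*G*q + G)/9 = (G + 5*G*q)/9 = G/9 + 5*G*q/9)
E(T) = -16*T²/29 (E(T) = 4*((2*T*(T + T))/(-29)) = 4*((2*T*(2*T))*(-1/29)) = 4*((4*T²)*(-1/29)) = 4*(-4*T²/29) = -16*T²/29)
13*E(P(1/(-1 - 2), 3)) = 13*(-16*(1 + 5*3)²/(81*(-1 - 2)²)/29) = 13*(-16*(1 + 15)²/729/29) = 13*(-16*((⅑)*(1*(-⅓))*16)²/29) = 13*(-16*((⅑)*(-⅓)*16)²/29) = 13*(-16*(-16/27)²/29) = 13*(-16/29*256/729) = 13*(-4096/21141) = -53248/21141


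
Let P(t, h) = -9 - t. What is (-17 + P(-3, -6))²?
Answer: 529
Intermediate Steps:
(-17 + P(-3, -6))² = (-17 + (-9 - 1*(-3)))² = (-17 + (-9 + 3))² = (-17 - 6)² = (-23)² = 529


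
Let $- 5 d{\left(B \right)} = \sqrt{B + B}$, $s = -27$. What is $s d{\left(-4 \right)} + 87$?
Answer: $87 + \frac{54 i \sqrt{2}}{5} \approx 87.0 + 15.274 i$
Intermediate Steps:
$d{\left(B \right)} = - \frac{\sqrt{2} \sqrt{B}}{5}$ ($d{\left(B \right)} = - \frac{\sqrt{B + B}}{5} = - \frac{\sqrt{2 B}}{5} = - \frac{\sqrt{2} \sqrt{B}}{5}$)
$s d{\left(-4 \right)} + 87 = - 27 \left(- \frac{\sqrt{2} \sqrt{-4}}{5}\right) + 87 = - 27 \left(- \frac{\sqrt{2} \cdot 2 i}{5}\right) + 87 = - 27 \left(- \frac{2 i \sqrt{2}}{5}\right) + 87 = \frac{54 i \sqrt{2}}{5} + 87 = 87 + \frac{54 i \sqrt{2}}{5}$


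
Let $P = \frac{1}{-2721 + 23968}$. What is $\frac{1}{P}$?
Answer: $21247$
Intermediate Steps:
$P = \frac{1}{21247} \approx 4.7065 \cdot 10^{-5}$
$\frac{1}{P} = \frac{1}{\frac{1}{21247}} = 21247$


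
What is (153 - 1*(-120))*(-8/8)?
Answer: -273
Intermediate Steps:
(153 - 1*(-120))*(-8/8) = (153 + 120)*(-8*⅛) = 273*(-1) = -273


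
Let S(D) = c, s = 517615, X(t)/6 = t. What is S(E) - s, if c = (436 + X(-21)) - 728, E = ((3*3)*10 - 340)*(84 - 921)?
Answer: -518033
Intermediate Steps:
X(t) = 6*t
E = 209250 (E = (9*10 - 340)*(-837) = (90 - 340)*(-837) = -250*(-837) = 209250)
c = -418 (c = (436 + 6*(-21)) - 728 = (436 - 126) - 728 = 310 - 728 = -418)
S(D) = -418
S(E) - s = -418 - 1*517615 = -418 - 517615 = -518033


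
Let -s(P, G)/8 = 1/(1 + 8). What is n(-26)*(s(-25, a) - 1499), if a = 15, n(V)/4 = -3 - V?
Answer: -1241908/9 ≈ -1.3799e+5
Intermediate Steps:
n(V) = -12 - 4*V (n(V) = 4*(-3 - V) = -12 - 4*V)
s(P, G) = -8/9 (s(P, G) = -8/(1 + 8) = -8/9)
n(-26)*(s(-25, a) - 1499) = (-12 - 4*(-26))*(-8/9 - 1499) = (-12 + 104)*(-13499/9) = 92*(-13499/9) = -1241908/9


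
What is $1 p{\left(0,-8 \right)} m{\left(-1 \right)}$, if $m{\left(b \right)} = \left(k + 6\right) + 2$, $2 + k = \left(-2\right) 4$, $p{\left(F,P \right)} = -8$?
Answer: $16$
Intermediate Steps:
$k = -10$ ($k = -2 - 8 = -10$)
$m{\left(b \right)} = -2$ ($m{\left(b \right)} = \left(-10 + 6\right) + 2 = -4 + 2 = -2$)
$1 p{\left(0,-8 \right)} m{\left(-1 \right)} = 1 \left(-8\right) \left(-2\right) = \left(-8\right) \left(-2\right) = 16$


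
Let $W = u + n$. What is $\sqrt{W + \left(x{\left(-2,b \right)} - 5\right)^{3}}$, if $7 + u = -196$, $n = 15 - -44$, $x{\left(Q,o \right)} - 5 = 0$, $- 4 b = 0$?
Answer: $12 i \approx 12.0 i$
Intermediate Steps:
$b = 0$ ($b = \left(- \frac{1}{4}\right) 0 = 0$)
$x{\left(Q,o \right)} = 5$ ($x{\left(Q,o \right)} = 5 + 0 = 5$)
$n = 59$ ($n = 15 + 44 = 59$)
$u = -203$ ($u = -7 - 196 = -203$)
$W = -144$ ($W = -203 + 59 = -144$)
$\sqrt{W + \left(x{\left(-2,b \right)} - 5\right)^{3}} = \sqrt{-144 + \left(5 - 5\right)^{3}} = \sqrt{-144 + 0^{3}} = \sqrt{-144 + 0} = \sqrt{-144} = 12 i$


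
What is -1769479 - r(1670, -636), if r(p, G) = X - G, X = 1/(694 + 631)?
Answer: -2345402376/1325 ≈ -1.7701e+6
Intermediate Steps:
X = 1/1325 ≈ 0.00075472
r(p, G) = 1/1325 - G
-1769479 - r(1670, -636) = -1769479 - (1/1325 - 1*(-636)) = -1769479 - (1/1325 + 636) = -1769479 - 1*842701/1325 = -1769479 - 842701/1325 = -2345402376/1325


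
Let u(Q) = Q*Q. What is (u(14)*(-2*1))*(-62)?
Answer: 24304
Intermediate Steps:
u(Q) = Q**2
(u(14)*(-2*1))*(-62) = (14**2*(-2*1))*(-62) = (196*(-2))*(-62) = -392*(-62) = 24304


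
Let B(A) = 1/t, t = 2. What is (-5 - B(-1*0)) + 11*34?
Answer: 737/2 ≈ 368.50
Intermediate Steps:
B(A) = 1/2
(-5 - B(-1*0)) + 11*34 = (-5 - 1*1/2) + 11*34 = (-5 - 1/2) + 374 = -11/2 + 374 = 737/2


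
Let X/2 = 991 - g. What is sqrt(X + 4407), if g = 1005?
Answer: sqrt(4379) ≈ 66.174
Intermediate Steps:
X = -28 (X = 2*(991 - 1*1005) = 2*(991 - 1005) = 2*(-14) = -28)
sqrt(X + 4407) = sqrt(-28 + 4407) = sqrt(4379)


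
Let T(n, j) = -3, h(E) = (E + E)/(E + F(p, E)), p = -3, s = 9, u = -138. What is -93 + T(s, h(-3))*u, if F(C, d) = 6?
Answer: 321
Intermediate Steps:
h(E) = 2*E/(6 + E) (h(E) = (E + E)/(E + 6) = (2*E)/(6 + E) = 2*E/(6 + E))
-93 + T(s, h(-3))*u = -93 - 3*(-138) = -93 + 414 = 321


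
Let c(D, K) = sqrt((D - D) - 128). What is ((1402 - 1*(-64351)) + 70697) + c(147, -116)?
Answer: 136450 + 8*I*sqrt(2) ≈ 1.3645e+5 + 11.314*I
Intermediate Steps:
c(D, K) = 8*I*sqrt(2) (c(D, K) = sqrt(0 - 128) = sqrt(-128) = 8*I*sqrt(2))
((1402 - 1*(-64351)) + 70697) + c(147, -116) = ((1402 - 1*(-64351)) + 70697) + 8*I*sqrt(2) = ((1402 + 64351) + 70697) + 8*I*sqrt(2) = (65753 + 70697) + 8*I*sqrt(2) = 136450 + 8*I*sqrt(2)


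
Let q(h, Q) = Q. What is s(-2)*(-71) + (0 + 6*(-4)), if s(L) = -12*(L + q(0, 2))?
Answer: -24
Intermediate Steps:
s(L) = -24 - 12*L (s(L) = -12*(L + 2) = -12*(2 + L) = -24 - 12*L)
s(-2)*(-71) + (0 + 6*(-4)) = (-24 - 12*(-2))*(-71) + (0 + 6*(-4)) = (-24 + 24)*(-71) + (0 - 24) = 0*(-71) - 24 = 0 - 24 = -24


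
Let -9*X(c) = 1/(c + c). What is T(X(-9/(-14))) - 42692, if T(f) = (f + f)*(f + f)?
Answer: -280102016/6561 ≈ -42692.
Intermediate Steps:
X(c) = -1/(18*c) (X(c) = -1/(9*(c + c)) = -1/(2*c)/9 = -1/(18*c))
T(f) = 4*f**2 (T(f) = (2*f)*(2*f) = 4*f**2)
T(X(-9/(-14))) - 42692 = 4*(-1/(18*((-9/(-14)))))**2 - 42692 = 4*(-1/(18*((-9*(-1/14)))))**2 - 42692 = 4*(-1/(18*9/14))**2 - 42692 = 4*(-1/18*14/9)**2 - 42692 = 4*(-7/81)**2 - 42692 = 4*(49/6561) - 42692 = 196/6561 - 42692 = -280102016/6561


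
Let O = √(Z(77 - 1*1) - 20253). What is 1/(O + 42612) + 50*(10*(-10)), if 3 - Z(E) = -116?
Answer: (-5000*√20134 + 213059999*I)/(√20134 - 42612*I) ≈ -5000.0 - 7.4506e-8*I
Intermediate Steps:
Z(E) = 119 (Z(E) = 3 - 1*(-116) = 3 + 116 = 119)
O = I*√20134 (O = √(119 - 20253) = √(-20134) = I*√20134 ≈ 141.89*I)
1/(O + 42612) + 50*(10*(-10)) = 1/(I*√20134 + 42612) + 50*(10*(-10)) = 1/(42612 + I*√20134) + 50*(-100) = 1/(42612 + I*√20134) - 5000 = -5000 + 1/(42612 + I*√20134)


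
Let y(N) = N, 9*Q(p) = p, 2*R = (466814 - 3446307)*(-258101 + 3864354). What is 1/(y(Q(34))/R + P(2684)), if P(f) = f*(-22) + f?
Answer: -96703250127561/5450581990189848272 ≈ -1.7742e-5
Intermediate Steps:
R = -10744805569729/2 (R = ((466814 - 3446307)*(-258101 + 3864354))/2 = (-2979493*3606253)/2 = (½)*(-10744805569729) = -10744805569729/2 ≈ -5.3724e+12)
Q(p) = p/9
P(f) = -21*f (P(f) = -22*f + f = -21*f)
1/(y(Q(34))/R + P(2684)) = 1/(((⅑)*34)/(-10744805569729/2) - 21*2684) = 1/((34/9)*(-2/10744805569729) - 56364) = 1/(-68/96703250127561 - 56364) = 1/(-5450581990189848272/96703250127561) = -96703250127561/5450581990189848272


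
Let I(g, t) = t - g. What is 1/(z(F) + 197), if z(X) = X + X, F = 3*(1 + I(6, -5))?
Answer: 1/137 ≈ 0.0072993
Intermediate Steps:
F = -30 (F = 3*(1 + (-5 - 1*6)) = 3*(1 + (-5 - 6)) = 3*(1 - 11) = 3*(-10) = -30)
z(X) = 2*X
1/(z(F) + 197) = 1/(2*(-30) + 197) = 1/(-60 + 197) = 1/137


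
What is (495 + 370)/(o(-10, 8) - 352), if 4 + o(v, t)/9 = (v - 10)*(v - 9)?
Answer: 865/3032 ≈ 0.28529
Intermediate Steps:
o(v, t) = -36 + 9*(-10 + v)*(-9 + v) (o(v, t) = -36 + 9*((v - 10)*(v - 9)) = -36 + 9*((-10 + v)*(-9 + v)) = -36 + 9*(-10 + v)*(-9 + v))
(495 + 370)/(o(-10, 8) - 352) = (495 + 370)/((774 - 171*(-10) + 9*(-10)²) - 352) = 865/((774 + 1710 + 9*100) - 352) = 865/((774 + 1710 + 900) - 352) = 865/(3384 - 352) = 865/3032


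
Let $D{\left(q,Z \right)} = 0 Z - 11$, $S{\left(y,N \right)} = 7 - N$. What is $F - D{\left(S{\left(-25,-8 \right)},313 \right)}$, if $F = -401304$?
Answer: $-401293$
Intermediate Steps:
$D{\left(q,Z \right)} = -11$ ($D{\left(q,Z \right)} = 0 - 11 = -11$)
$F - D{\left(S{\left(-25,-8 \right)},313 \right)} = -401304 - -11 = -401304 + 11 = -401293$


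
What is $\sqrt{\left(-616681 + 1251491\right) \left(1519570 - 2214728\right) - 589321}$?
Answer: $i \sqrt{441293839301} \approx 6.643 \cdot 10^{5} i$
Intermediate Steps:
$\sqrt{\left(-616681 + 1251491\right) \left(1519570 - 2214728\right) - 589321} = \sqrt{634810 \left(-695158\right) - 589321} = \sqrt{-441293249980 - 589321} = \sqrt{-441293839301} = i \sqrt{441293839301}$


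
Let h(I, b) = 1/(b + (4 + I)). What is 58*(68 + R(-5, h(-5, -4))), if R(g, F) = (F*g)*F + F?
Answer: 19604/5 ≈ 3920.8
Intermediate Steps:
h(I, b) = 1/(4 + I + b)
R(g, F) = F + g*F**2 (R(g, F) = g*F**2 + F = F + g*F**2)
58*(68 + R(-5, h(-5, -4))) = 58*(68 + (1 - 5/(4 - 5 - 4))/(4 - 5 - 4)) = 58*(68 + (1 - 5/(-5))/(-5)) = 58*(68 - (1 - 1/5*(-5))/5) = 58*(68 - (1 + 1)/5) = 58*(68 - 1/5*2) = 58*(68 - 2/5) = 58*(338/5) = 19604/5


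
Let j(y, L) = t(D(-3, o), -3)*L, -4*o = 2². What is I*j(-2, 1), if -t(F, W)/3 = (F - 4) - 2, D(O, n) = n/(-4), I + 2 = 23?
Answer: 1449/4 ≈ 362.25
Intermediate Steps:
o = -1 (o = -¼*2² = -¼*4 = -1)
I = 21 (I = -2 + 23 = 21)
D(O, n) = -n/4 (D(O, n) = n*(-¼) = -n/4)
t(F, W) = 18 - 3*F (t(F, W) = -3*((F - 4) - 2) = -3*((-4 + F) - 2) = -3*(-6 + F) = 18 - 3*F)
j(y, L) = 69*L/4 (j(y, L) = (18 - (-3)*(-1)/4)*L = (18 - 3*¼)*L = (18 - ¾)*L = 69*L/4)
I*j(-2, 1) = 21*((69/4)*1) = 21*(69/4) = 1449/4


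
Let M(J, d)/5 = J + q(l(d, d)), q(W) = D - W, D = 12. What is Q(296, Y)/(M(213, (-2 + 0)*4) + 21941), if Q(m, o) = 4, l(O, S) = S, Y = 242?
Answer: 2/11553 ≈ 0.00017312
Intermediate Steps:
q(W) = 12 - W
M(J, d) = 60 - 5*d + 5*J (M(J, d) = 5*(J + (12 - d)) = 5*(12 + J - d) = 60 - 5*d + 5*J)
Q(296, Y)/(M(213, (-2 + 0)*4) + 21941) = 4/((60 - 5*(-2 + 0)*4 + 5*213) + 21941) = 4/((60 - (-10)*4 + 1065) + 21941) = 4/((60 - 5*(-8) + 1065) + 21941) = 4/((60 + 40 + 1065) + 21941) = 4/(1165 + 21941) = 4/23106 = 4*(1/23106) = 2/11553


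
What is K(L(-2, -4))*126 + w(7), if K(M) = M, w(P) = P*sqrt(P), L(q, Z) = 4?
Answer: 504 + 7*sqrt(7) ≈ 522.52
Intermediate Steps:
w(P) = P**(3/2)
K(L(-2, -4))*126 + w(7) = 4*126 + 7**(3/2) = 504 + 7*sqrt(7)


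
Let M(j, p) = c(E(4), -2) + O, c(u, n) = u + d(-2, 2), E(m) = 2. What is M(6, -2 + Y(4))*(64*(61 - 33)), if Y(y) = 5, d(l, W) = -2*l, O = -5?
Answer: 1792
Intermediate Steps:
c(u, n) = 4 + u (c(u, n) = u - 2*(-2) = u + 4 = 4 + u)
M(j, p) = 1 (M(j, p) = (4 + 2) - 5 = 6 - 5 = 1)
M(6, -2 + Y(4))*(64*(61 - 33)) = 1*(64*(61 - 33)) = 1*(64*28) = 1*1792 = 1792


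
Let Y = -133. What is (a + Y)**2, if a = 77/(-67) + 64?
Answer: 22090000/4489 ≈ 4920.9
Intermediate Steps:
a = 4211/67 (a = 77*(-1/67) + 64 = -77/67 + 64 = 4211/67 ≈ 62.851)
(a + Y)**2 = (4211/67 - 133)**2 = (-4700/67)**2 = 22090000/4489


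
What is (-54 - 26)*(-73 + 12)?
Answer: 4880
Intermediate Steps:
(-54 - 26)*(-73 + 12) = -80*(-61) = 4880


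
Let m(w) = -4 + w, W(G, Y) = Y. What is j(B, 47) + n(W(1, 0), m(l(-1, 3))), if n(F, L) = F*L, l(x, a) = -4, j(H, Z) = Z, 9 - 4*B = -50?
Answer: 47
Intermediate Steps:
B = 59/4 (B = 9/4 - 1/4*(-50) = 9/4 + 25/2 = 59/4 ≈ 14.750)
j(B, 47) + n(W(1, 0), m(l(-1, 3))) = 47 + 0*(-4 - 4) = 47 + 0*(-8) = 47 + 0 = 47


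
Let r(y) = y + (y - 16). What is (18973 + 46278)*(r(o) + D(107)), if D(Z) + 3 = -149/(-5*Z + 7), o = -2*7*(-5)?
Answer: 4178478287/528 ≈ 7.9138e+6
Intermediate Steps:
o = 70 (o = -14*(-5) = 70)
D(Z) = -3 - 149/(7 - 5*Z) (D(Z) = -3 - 149/(-5*Z + 7) = -3 - 149/(7 - 5*Z))
r(y) = -16 + 2*y (r(y) = y + (-16 + y) = -16 + 2*y)
(18973 + 46278)*(r(o) + D(107)) = (18973 + 46278)*((-16 + 2*70) + 5*(34 - 3*107)/(-7 + 5*107)) = 65251*((-16 + 140) + 5*(34 - 321)/(-7 + 535)) = 65251*(124 + 5*(-287)/528) = 65251*(124 + 5*(1/528)*(-287)) = 65251*(124 - 1435/528) = 65251*(64037/528) = 4178478287/528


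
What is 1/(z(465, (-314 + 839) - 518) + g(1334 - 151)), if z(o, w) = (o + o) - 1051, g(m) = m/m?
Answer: -1/120 ≈ -0.0083333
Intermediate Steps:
g(m) = 1
z(o, w) = -1051 + 2*o (z(o, w) = 2*o - 1051 = -1051 + 2*o)
1/(z(465, (-314 + 839) - 518) + g(1334 - 151)) = 1/((-1051 + 2*465) + 1) = 1/((-1051 + 930) + 1) = 1/(-121 + 1) = 1/(-120) = -1/120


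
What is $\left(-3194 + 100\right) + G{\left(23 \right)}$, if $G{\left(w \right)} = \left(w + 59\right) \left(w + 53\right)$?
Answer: $3138$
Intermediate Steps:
$G{\left(w \right)} = \left(53 + w\right) \left(59 + w\right)$ ($G{\left(w \right)} = \left(59 + w\right) \left(53 + w\right) = \left(53 + w\right) \left(59 + w\right)$)
$\left(-3194 + 100\right) + G{\left(23 \right)} = \left(-3194 + 100\right) + \left(3127 + 23^{2} + 112 \cdot 23\right) = -3094 + \left(3127 + 529 + 2576\right) = -3094 + 6232 = 3138$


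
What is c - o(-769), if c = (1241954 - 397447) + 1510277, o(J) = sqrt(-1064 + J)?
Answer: 2354784 - I*sqrt(1833) ≈ 2.3548e+6 - 42.814*I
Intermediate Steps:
c = 2354784 (c = 844507 + 1510277 = 2354784)
c - o(-769) = 2354784 - sqrt(-1064 - 769) = 2354784 - sqrt(-1833) = 2354784 - I*sqrt(1833)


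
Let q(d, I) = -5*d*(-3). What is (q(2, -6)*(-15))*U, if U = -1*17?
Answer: 7650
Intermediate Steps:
U = -17
q(d, I) = 15*d
(q(2, -6)*(-15))*U = ((15*2)*(-15))*(-17) = (30*(-15))*(-17) = -450*(-17) = 7650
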